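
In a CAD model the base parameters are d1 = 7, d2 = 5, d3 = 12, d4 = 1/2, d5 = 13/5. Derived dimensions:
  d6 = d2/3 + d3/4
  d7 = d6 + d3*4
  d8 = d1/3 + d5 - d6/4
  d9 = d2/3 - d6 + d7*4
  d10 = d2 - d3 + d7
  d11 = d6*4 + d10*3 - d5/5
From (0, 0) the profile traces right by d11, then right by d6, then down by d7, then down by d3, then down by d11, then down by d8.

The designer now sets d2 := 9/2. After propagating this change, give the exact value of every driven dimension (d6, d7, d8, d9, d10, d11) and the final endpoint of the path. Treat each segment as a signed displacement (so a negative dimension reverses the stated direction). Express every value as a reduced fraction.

d6 = 9/2
d7 = 105/2
d8 = 457/120
d9 = 207
d10 = 45
d11 = 3812/25
endpoint = (7849/50, -132473/600)

Apply edit: d2 := 9/2
  d6 = d2/3 + d3/4 = 9/2
  d7 = d6 + d3*4 = 105/2
  d8 = d1/3 + d5 - d6/4 = 457/120
  d9 = d2/3 - d6 + d7*4 = 207
  d10 = d2 - d3 + d7 = 45
  d11 = d6*4 + d10*3 - d5/5 = 3812/25
Walk from origin (0, 0):
  seg 1: right by d11 = 3812/25 → (3812/25, 0)
  seg 2: right by d6 = 9/2 → (7849/50, 0)
  seg 3: down by d7 = 105/2 → (7849/50, -105/2)
  seg 4: down by d3 = 12 → (7849/50, -129/2)
  seg 5: down by d11 = 3812/25 → (7849/50, -10849/50)
  seg 6: down by d8 = 457/120 → (7849/50, -132473/600)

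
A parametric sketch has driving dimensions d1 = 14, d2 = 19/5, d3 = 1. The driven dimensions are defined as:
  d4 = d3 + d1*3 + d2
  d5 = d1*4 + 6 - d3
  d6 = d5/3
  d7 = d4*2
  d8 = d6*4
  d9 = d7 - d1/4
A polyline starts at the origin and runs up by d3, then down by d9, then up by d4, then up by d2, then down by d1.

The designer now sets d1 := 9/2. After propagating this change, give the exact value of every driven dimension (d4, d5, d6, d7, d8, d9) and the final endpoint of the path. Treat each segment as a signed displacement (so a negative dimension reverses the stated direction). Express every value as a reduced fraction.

Apply edit: d1 := 9/2
  d4 = d3 + d1*3 + d2 = 183/10
  d5 = d1*4 + 6 - d3 = 23
  d6 = d5/3 = 23/3
  d7 = d4*2 = 183/5
  d8 = d6*4 = 92/3
  d9 = d7 - d1/4 = 1419/40
Walk from origin (0, 0):
  seg 1: up by d3 = 1 → (0, 1)
  seg 2: down by d9 = 1419/40 → (0, -1379/40)
  seg 3: up by d4 = 183/10 → (0, -647/40)
  seg 4: up by d2 = 19/5 → (0, -99/8)
  seg 5: down by d1 = 9/2 → (0, -135/8)

d4 = 183/10
d5 = 23
d6 = 23/3
d7 = 183/5
d8 = 92/3
d9 = 1419/40
endpoint = (0, -135/8)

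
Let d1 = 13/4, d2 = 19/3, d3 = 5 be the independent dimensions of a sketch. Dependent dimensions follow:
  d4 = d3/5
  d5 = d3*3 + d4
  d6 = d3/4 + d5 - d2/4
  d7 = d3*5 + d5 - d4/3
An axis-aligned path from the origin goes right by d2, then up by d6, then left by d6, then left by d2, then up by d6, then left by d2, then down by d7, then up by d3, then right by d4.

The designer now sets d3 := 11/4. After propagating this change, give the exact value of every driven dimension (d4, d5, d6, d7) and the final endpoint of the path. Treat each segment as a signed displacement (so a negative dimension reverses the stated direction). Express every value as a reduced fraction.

d4 = 11/20
d5 = 44/5
d6 = 1897/240
d7 = 671/30
endpoint = (-219/16, -457/120)

Apply edit: d3 := 11/4
  d4 = d3/5 = 11/20
  d5 = d3*3 + d4 = 44/5
  d6 = d3/4 + d5 - d2/4 = 1897/240
  d7 = d3*5 + d5 - d4/3 = 671/30
Walk from origin (0, 0):
  seg 1: right by d2 = 19/3 → (19/3, 0)
  seg 2: up by d6 = 1897/240 → (19/3, 1897/240)
  seg 3: left by d6 = 1897/240 → (-377/240, 1897/240)
  seg 4: left by d2 = 19/3 → (-1897/240, 1897/240)
  seg 5: up by d6 = 1897/240 → (-1897/240, 1897/120)
  seg 6: left by d2 = 19/3 → (-1139/80, 1897/120)
  seg 7: down by d7 = 671/30 → (-1139/80, -787/120)
  seg 8: up by d3 = 11/4 → (-1139/80, -457/120)
  seg 9: right by d4 = 11/20 → (-219/16, -457/120)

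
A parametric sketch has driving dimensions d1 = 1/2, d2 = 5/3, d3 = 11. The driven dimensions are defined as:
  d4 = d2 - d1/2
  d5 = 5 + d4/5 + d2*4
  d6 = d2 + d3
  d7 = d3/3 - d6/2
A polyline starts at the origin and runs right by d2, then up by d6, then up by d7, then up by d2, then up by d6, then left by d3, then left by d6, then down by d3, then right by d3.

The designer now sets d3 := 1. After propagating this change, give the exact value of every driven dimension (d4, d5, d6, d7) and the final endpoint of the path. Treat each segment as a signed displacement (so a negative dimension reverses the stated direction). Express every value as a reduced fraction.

Apply edit: d3 := 1
  d4 = d2 - d1/2 = 17/12
  d5 = 5 + d4/5 + d2*4 = 239/20
  d6 = d2 + d3 = 8/3
  d7 = d3/3 - d6/2 = -1
Walk from origin (0, 0):
  seg 1: right by d2 = 5/3 → (5/3, 0)
  seg 2: up by d6 = 8/3 → (5/3, 8/3)
  seg 3: up by d7 = -1 → (5/3, 5/3)
  seg 4: up by d2 = 5/3 → (5/3, 10/3)
  seg 5: up by d6 = 8/3 → (5/3, 6)
  seg 6: left by d3 = 1 → (2/3, 6)
  seg 7: left by d6 = 8/3 → (-2, 6)
  seg 8: down by d3 = 1 → (-2, 5)
  seg 9: right by d3 = 1 → (-1, 5)

d4 = 17/12
d5 = 239/20
d6 = 8/3
d7 = -1
endpoint = (-1, 5)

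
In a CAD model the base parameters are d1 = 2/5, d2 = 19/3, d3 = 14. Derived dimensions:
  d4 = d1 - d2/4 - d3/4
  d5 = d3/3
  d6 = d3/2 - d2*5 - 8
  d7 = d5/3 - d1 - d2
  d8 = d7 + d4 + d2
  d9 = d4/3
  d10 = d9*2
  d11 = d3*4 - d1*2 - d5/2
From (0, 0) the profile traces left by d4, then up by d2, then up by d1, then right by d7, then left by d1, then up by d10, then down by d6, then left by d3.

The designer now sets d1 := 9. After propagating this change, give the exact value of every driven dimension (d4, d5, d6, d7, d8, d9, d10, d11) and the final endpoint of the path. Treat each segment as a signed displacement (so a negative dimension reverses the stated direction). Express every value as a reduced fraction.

Apply edit: d1 := 9
  d4 = d1 - d2/4 - d3/4 = 47/12
  d5 = d3/3 = 14/3
  d6 = d3/2 - d2*5 - 8 = -98/3
  d7 = d5/3 - d1 - d2 = -124/9
  d8 = d7 + d4 + d2 = -127/36
  d9 = d4/3 = 47/36
  d10 = d9*2 = 47/18
  d11 = d3*4 - d1*2 - d5/2 = 107/3
Walk from origin (0, 0):
  seg 1: left by d4 = 47/12 → (-47/12, 0)
  seg 2: up by d2 = 19/3 → (-47/12, 19/3)
  seg 3: up by d1 = 9 → (-47/12, 46/3)
  seg 4: right by d7 = -124/9 → (-637/36, 46/3)
  seg 5: left by d1 = 9 → (-961/36, 46/3)
  seg 6: up by d10 = 47/18 → (-961/36, 323/18)
  seg 7: down by d6 = -98/3 → (-961/36, 911/18)
  seg 8: left by d3 = 14 → (-1465/36, 911/18)

d4 = 47/12
d5 = 14/3
d6 = -98/3
d7 = -124/9
d8 = -127/36
d9 = 47/36
d10 = 47/18
d11 = 107/3
endpoint = (-1465/36, 911/18)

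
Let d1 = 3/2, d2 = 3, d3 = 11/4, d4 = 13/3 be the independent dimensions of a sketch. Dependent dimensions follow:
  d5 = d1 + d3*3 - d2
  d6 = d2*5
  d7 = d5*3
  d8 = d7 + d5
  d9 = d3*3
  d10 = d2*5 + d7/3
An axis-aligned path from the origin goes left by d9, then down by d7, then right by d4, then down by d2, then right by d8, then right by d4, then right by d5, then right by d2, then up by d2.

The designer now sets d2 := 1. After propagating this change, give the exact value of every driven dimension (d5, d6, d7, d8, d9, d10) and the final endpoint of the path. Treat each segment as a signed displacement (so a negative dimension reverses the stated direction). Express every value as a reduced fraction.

d5 = 35/4
d6 = 5
d7 = 105/4
d8 = 35
d9 = 33/4
d10 = 55/4
endpoint = (271/6, -105/4)

Apply edit: d2 := 1
  d5 = d1 + d3*3 - d2 = 35/4
  d6 = d2*5 = 5
  d7 = d5*3 = 105/4
  d8 = d7 + d5 = 35
  d9 = d3*3 = 33/4
  d10 = d2*5 + d7/3 = 55/4
Walk from origin (0, 0):
  seg 1: left by d9 = 33/4 → (-33/4, 0)
  seg 2: down by d7 = 105/4 → (-33/4, -105/4)
  seg 3: right by d4 = 13/3 → (-47/12, -105/4)
  seg 4: down by d2 = 1 → (-47/12, -109/4)
  seg 5: right by d8 = 35 → (373/12, -109/4)
  seg 6: right by d4 = 13/3 → (425/12, -109/4)
  seg 7: right by d5 = 35/4 → (265/6, -109/4)
  seg 8: right by d2 = 1 → (271/6, -109/4)
  seg 9: up by d2 = 1 → (271/6, -105/4)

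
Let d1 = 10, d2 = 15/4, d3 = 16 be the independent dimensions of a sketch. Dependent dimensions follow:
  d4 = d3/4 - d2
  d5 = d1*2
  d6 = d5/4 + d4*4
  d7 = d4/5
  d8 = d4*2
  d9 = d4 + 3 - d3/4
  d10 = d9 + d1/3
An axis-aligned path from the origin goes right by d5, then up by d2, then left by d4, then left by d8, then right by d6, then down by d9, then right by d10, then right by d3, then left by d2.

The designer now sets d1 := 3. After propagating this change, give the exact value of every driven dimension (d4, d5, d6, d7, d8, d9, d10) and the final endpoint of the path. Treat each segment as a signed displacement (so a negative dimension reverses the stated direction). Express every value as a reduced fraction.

Apply edit: d1 := 3
  d4 = d3/4 - d2 = 1/4
  d5 = d1*2 = 6
  d6 = d5/4 + d4*4 = 5/2
  d7 = d4/5 = 1/20
  d8 = d4*2 = 1/2
  d9 = d4 + 3 - d3/4 = -3/4
  d10 = d9 + d1/3 = 1/4
Walk from origin (0, 0):
  seg 1: right by d5 = 6 → (6, 0)
  seg 2: up by d2 = 15/4 → (6, 15/4)
  seg 3: left by d4 = 1/4 → (23/4, 15/4)
  seg 4: left by d8 = 1/2 → (21/4, 15/4)
  seg 5: right by d6 = 5/2 → (31/4, 15/4)
  seg 6: down by d9 = -3/4 → (31/4, 9/2)
  seg 7: right by d10 = 1/4 → (8, 9/2)
  seg 8: right by d3 = 16 → (24, 9/2)
  seg 9: left by d2 = 15/4 → (81/4, 9/2)

d4 = 1/4
d5 = 6
d6 = 5/2
d7 = 1/20
d8 = 1/2
d9 = -3/4
d10 = 1/4
endpoint = (81/4, 9/2)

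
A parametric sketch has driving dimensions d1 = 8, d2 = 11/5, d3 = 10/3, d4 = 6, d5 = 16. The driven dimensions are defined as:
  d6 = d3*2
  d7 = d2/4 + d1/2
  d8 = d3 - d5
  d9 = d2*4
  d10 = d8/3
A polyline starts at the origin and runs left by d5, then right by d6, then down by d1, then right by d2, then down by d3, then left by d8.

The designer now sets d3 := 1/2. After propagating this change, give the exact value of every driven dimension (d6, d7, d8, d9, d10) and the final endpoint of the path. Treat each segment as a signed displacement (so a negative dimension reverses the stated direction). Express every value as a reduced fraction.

d6 = 1
d7 = 91/20
d8 = -31/2
d9 = 44/5
d10 = -31/6
endpoint = (27/10, -17/2)

Apply edit: d3 := 1/2
  d6 = d3*2 = 1
  d7 = d2/4 + d1/2 = 91/20
  d8 = d3 - d5 = -31/2
  d9 = d2*4 = 44/5
  d10 = d8/3 = -31/6
Walk from origin (0, 0):
  seg 1: left by d5 = 16 → (-16, 0)
  seg 2: right by d6 = 1 → (-15, 0)
  seg 3: down by d1 = 8 → (-15, -8)
  seg 4: right by d2 = 11/5 → (-64/5, -8)
  seg 5: down by d3 = 1/2 → (-64/5, -17/2)
  seg 6: left by d8 = -31/2 → (27/10, -17/2)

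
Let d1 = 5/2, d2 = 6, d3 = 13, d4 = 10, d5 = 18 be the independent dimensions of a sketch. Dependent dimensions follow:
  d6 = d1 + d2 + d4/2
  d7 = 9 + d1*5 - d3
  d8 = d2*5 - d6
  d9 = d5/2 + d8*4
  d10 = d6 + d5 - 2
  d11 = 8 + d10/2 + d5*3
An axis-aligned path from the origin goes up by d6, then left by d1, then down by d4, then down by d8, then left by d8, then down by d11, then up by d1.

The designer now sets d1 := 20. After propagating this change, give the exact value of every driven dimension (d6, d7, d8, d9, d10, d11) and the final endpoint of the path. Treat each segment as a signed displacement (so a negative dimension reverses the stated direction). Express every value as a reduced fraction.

d6 = 31
d7 = 96
d8 = -1
d9 = 5
d10 = 47
d11 = 171/2
endpoint = (-19, -87/2)

Apply edit: d1 := 20
  d6 = d1 + d2 + d4/2 = 31
  d7 = 9 + d1*5 - d3 = 96
  d8 = d2*5 - d6 = -1
  d9 = d5/2 + d8*4 = 5
  d10 = d6 + d5 - 2 = 47
  d11 = 8 + d10/2 + d5*3 = 171/2
Walk from origin (0, 0):
  seg 1: up by d6 = 31 → (0, 31)
  seg 2: left by d1 = 20 → (-20, 31)
  seg 3: down by d4 = 10 → (-20, 21)
  seg 4: down by d8 = -1 → (-20, 22)
  seg 5: left by d8 = -1 → (-19, 22)
  seg 6: down by d11 = 171/2 → (-19, -127/2)
  seg 7: up by d1 = 20 → (-19, -87/2)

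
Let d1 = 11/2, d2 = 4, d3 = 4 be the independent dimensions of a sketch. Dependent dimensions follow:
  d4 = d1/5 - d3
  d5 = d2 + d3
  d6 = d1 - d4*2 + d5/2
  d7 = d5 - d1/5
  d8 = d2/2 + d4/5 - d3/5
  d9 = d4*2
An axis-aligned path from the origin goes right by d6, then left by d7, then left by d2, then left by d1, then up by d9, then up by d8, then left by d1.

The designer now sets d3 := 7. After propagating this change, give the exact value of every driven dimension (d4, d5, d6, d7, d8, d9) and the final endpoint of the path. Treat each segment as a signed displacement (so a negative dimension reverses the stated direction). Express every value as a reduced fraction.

d4 = -59/10
d5 = 11
d6 = 114/5
d7 = 99/10
d8 = -29/50
d9 = -59/5
endpoint = (-21/10, -619/50)

Apply edit: d3 := 7
  d4 = d1/5 - d3 = -59/10
  d5 = d2 + d3 = 11
  d6 = d1 - d4*2 + d5/2 = 114/5
  d7 = d5 - d1/5 = 99/10
  d8 = d2/2 + d4/5 - d3/5 = -29/50
  d9 = d4*2 = -59/5
Walk from origin (0, 0):
  seg 1: right by d6 = 114/5 → (114/5, 0)
  seg 2: left by d7 = 99/10 → (129/10, 0)
  seg 3: left by d2 = 4 → (89/10, 0)
  seg 4: left by d1 = 11/2 → (17/5, 0)
  seg 5: up by d9 = -59/5 → (17/5, -59/5)
  seg 6: up by d8 = -29/50 → (17/5, -619/50)
  seg 7: left by d1 = 11/2 → (-21/10, -619/50)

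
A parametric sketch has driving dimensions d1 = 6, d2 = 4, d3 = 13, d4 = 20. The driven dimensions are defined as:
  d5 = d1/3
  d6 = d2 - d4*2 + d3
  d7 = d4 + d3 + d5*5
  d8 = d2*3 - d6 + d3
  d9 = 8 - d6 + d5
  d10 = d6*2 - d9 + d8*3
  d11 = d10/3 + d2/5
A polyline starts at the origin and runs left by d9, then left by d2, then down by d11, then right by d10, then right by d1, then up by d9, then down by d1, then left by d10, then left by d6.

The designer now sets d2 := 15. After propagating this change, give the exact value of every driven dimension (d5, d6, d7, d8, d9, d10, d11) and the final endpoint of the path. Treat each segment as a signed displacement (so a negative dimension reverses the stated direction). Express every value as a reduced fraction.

Apply edit: d2 := 15
  d5 = d1/3 = 2
  d6 = d2 - d4*2 + d3 = -12
  d7 = d4 + d3 + d5*5 = 43
  d8 = d2*3 - d6 + d3 = 70
  d9 = 8 - d6 + d5 = 22
  d10 = d6*2 - d9 + d8*3 = 164
  d11 = d10/3 + d2/5 = 173/3
Walk from origin (0, 0):
  seg 1: left by d9 = 22 → (-22, 0)
  seg 2: left by d2 = 15 → (-37, 0)
  seg 3: down by d11 = 173/3 → (-37, -173/3)
  seg 4: right by d10 = 164 → (127, -173/3)
  seg 5: right by d1 = 6 → (133, -173/3)
  seg 6: up by d9 = 22 → (133, -107/3)
  seg 7: down by d1 = 6 → (133, -125/3)
  seg 8: left by d10 = 164 → (-31, -125/3)
  seg 9: left by d6 = -12 → (-19, -125/3)

d5 = 2
d6 = -12
d7 = 43
d8 = 70
d9 = 22
d10 = 164
d11 = 173/3
endpoint = (-19, -125/3)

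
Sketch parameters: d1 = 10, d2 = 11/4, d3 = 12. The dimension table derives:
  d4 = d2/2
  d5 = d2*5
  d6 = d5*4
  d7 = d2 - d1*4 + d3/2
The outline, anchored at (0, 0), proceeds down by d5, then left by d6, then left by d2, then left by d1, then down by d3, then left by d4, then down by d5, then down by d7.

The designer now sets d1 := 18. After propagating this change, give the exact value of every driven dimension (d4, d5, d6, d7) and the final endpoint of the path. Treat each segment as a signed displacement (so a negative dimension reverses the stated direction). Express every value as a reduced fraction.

Apply edit: d1 := 18
  d4 = d2/2 = 11/8
  d5 = d2*5 = 55/4
  d6 = d5*4 = 55
  d7 = d2 - d1*4 + d3/2 = -253/4
Walk from origin (0, 0):
  seg 1: down by d5 = 55/4 → (0, -55/4)
  seg 2: left by d6 = 55 → (-55, -55/4)
  seg 3: left by d2 = 11/4 → (-231/4, -55/4)
  seg 4: left by d1 = 18 → (-303/4, -55/4)
  seg 5: down by d3 = 12 → (-303/4, -103/4)
  seg 6: left by d4 = 11/8 → (-617/8, -103/4)
  seg 7: down by d5 = 55/4 → (-617/8, -79/2)
  seg 8: down by d7 = -253/4 → (-617/8, 95/4)

d4 = 11/8
d5 = 55/4
d6 = 55
d7 = -253/4
endpoint = (-617/8, 95/4)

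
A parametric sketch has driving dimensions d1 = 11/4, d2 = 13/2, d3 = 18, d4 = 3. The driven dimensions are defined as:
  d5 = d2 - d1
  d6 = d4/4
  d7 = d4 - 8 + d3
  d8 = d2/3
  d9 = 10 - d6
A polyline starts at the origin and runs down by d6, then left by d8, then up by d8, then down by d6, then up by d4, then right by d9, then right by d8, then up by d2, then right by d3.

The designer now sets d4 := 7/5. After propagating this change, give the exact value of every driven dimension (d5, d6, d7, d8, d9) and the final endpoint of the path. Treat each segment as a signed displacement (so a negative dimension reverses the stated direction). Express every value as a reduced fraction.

d5 = 15/4
d6 = 7/20
d7 = 57/5
d8 = 13/6
d9 = 193/20
endpoint = (553/20, 281/30)

Apply edit: d4 := 7/5
  d5 = d2 - d1 = 15/4
  d6 = d4/4 = 7/20
  d7 = d4 - 8 + d3 = 57/5
  d8 = d2/3 = 13/6
  d9 = 10 - d6 = 193/20
Walk from origin (0, 0):
  seg 1: down by d6 = 7/20 → (0, -7/20)
  seg 2: left by d8 = 13/6 → (-13/6, -7/20)
  seg 3: up by d8 = 13/6 → (-13/6, 109/60)
  seg 4: down by d6 = 7/20 → (-13/6, 22/15)
  seg 5: up by d4 = 7/5 → (-13/6, 43/15)
  seg 6: right by d9 = 193/20 → (449/60, 43/15)
  seg 7: right by d8 = 13/6 → (193/20, 43/15)
  seg 8: up by d2 = 13/2 → (193/20, 281/30)
  seg 9: right by d3 = 18 → (553/20, 281/30)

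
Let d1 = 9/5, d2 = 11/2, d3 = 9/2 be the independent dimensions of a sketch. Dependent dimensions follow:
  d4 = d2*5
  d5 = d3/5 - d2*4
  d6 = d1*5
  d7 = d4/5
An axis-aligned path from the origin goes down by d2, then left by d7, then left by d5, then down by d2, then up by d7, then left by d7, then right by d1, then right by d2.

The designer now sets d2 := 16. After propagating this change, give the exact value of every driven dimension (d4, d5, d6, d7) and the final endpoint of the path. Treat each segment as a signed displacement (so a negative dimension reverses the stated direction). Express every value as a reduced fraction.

d4 = 80
d5 = -631/10
d6 = 9
d7 = 16
endpoint = (489/10, -16)

Apply edit: d2 := 16
  d4 = d2*5 = 80
  d5 = d3/5 - d2*4 = -631/10
  d6 = d1*5 = 9
  d7 = d4/5 = 16
Walk from origin (0, 0):
  seg 1: down by d2 = 16 → (0, -16)
  seg 2: left by d7 = 16 → (-16, -16)
  seg 3: left by d5 = -631/10 → (471/10, -16)
  seg 4: down by d2 = 16 → (471/10, -32)
  seg 5: up by d7 = 16 → (471/10, -16)
  seg 6: left by d7 = 16 → (311/10, -16)
  seg 7: right by d1 = 9/5 → (329/10, -16)
  seg 8: right by d2 = 16 → (489/10, -16)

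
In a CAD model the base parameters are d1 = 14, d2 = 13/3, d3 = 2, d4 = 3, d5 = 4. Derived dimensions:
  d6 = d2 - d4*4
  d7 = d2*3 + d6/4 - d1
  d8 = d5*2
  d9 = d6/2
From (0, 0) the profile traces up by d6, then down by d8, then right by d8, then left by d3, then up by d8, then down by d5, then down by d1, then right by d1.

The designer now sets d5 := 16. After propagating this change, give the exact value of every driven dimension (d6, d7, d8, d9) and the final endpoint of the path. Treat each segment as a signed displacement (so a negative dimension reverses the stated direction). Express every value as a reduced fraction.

d6 = -23/3
d7 = -35/12
d8 = 32
d9 = -23/6
endpoint = (44, -113/3)

Apply edit: d5 := 16
  d6 = d2 - d4*4 = -23/3
  d7 = d2*3 + d6/4 - d1 = -35/12
  d8 = d5*2 = 32
  d9 = d6/2 = -23/6
Walk from origin (0, 0):
  seg 1: up by d6 = -23/3 → (0, -23/3)
  seg 2: down by d8 = 32 → (0, -119/3)
  seg 3: right by d8 = 32 → (32, -119/3)
  seg 4: left by d3 = 2 → (30, -119/3)
  seg 5: up by d8 = 32 → (30, -23/3)
  seg 6: down by d5 = 16 → (30, -71/3)
  seg 7: down by d1 = 14 → (30, -113/3)
  seg 8: right by d1 = 14 → (44, -113/3)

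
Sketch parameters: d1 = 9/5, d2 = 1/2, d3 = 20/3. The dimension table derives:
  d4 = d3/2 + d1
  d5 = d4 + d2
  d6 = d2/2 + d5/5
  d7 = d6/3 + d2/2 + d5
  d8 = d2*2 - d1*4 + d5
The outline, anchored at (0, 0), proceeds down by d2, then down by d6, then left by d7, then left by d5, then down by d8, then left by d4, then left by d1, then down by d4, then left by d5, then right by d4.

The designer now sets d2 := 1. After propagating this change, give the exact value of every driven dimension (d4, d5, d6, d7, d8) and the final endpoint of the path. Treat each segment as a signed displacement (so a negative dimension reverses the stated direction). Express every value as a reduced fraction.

d4 = 77/15
d5 = 92/15
d6 = 259/150
d7 = 1622/225
d8 = 14/15
endpoint = (-4787/225, -1319/150)

Apply edit: d2 := 1
  d4 = d3/2 + d1 = 77/15
  d5 = d4 + d2 = 92/15
  d6 = d2/2 + d5/5 = 259/150
  d7 = d6/3 + d2/2 + d5 = 1622/225
  d8 = d2*2 - d1*4 + d5 = 14/15
Walk from origin (0, 0):
  seg 1: down by d2 = 1 → (0, -1)
  seg 2: down by d6 = 259/150 → (0, -409/150)
  seg 3: left by d7 = 1622/225 → (-1622/225, -409/150)
  seg 4: left by d5 = 92/15 → (-3002/225, -409/150)
  seg 5: down by d8 = 14/15 → (-3002/225, -183/50)
  seg 6: left by d4 = 77/15 → (-4157/225, -183/50)
  seg 7: left by d1 = 9/5 → (-4562/225, -183/50)
  seg 8: down by d4 = 77/15 → (-4562/225, -1319/150)
  seg 9: left by d5 = 92/15 → (-5942/225, -1319/150)
  seg 10: right by d4 = 77/15 → (-4787/225, -1319/150)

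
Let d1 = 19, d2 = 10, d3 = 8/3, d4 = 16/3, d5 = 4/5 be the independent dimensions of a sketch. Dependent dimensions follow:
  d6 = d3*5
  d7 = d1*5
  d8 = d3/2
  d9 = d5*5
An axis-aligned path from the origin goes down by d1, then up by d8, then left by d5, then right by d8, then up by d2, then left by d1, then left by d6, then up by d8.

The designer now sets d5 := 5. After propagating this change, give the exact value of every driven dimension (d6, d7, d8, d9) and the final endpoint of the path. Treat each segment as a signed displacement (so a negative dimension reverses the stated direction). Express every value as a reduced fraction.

d6 = 40/3
d7 = 95
d8 = 4/3
d9 = 25
endpoint = (-36, -19/3)

Apply edit: d5 := 5
  d6 = d3*5 = 40/3
  d7 = d1*5 = 95
  d8 = d3/2 = 4/3
  d9 = d5*5 = 25
Walk from origin (0, 0):
  seg 1: down by d1 = 19 → (0, -19)
  seg 2: up by d8 = 4/3 → (0, -53/3)
  seg 3: left by d5 = 5 → (-5, -53/3)
  seg 4: right by d8 = 4/3 → (-11/3, -53/3)
  seg 5: up by d2 = 10 → (-11/3, -23/3)
  seg 6: left by d1 = 19 → (-68/3, -23/3)
  seg 7: left by d6 = 40/3 → (-36, -23/3)
  seg 8: up by d8 = 4/3 → (-36, -19/3)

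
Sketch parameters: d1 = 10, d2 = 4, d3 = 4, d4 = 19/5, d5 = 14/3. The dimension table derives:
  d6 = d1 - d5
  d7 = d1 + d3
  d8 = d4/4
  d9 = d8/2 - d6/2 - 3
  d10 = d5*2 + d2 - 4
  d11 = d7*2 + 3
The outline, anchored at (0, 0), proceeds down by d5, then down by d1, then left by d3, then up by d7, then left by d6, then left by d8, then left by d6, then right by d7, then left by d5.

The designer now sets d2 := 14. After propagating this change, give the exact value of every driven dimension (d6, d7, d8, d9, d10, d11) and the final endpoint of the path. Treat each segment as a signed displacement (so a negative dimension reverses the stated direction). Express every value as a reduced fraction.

Apply edit: d2 := 14
  d6 = d1 - d5 = 16/3
  d7 = d1 + d3 = 14
  d8 = d4/4 = 19/20
  d9 = d8/2 - d6/2 - 3 = -623/120
  d10 = d5*2 + d2 - 4 = 58/3
  d11 = d7*2 + 3 = 31
Walk from origin (0, 0):
  seg 1: down by d5 = 14/3 → (0, -14/3)
  seg 2: down by d1 = 10 → (0, -44/3)
  seg 3: left by d3 = 4 → (-4, -44/3)
  seg 4: up by d7 = 14 → (-4, -2/3)
  seg 5: left by d6 = 16/3 → (-28/3, -2/3)
  seg 6: left by d8 = 19/20 → (-617/60, -2/3)
  seg 7: left by d6 = 16/3 → (-937/60, -2/3)
  seg 8: right by d7 = 14 → (-97/60, -2/3)
  seg 9: left by d5 = 14/3 → (-377/60, -2/3)

d6 = 16/3
d7 = 14
d8 = 19/20
d9 = -623/120
d10 = 58/3
d11 = 31
endpoint = (-377/60, -2/3)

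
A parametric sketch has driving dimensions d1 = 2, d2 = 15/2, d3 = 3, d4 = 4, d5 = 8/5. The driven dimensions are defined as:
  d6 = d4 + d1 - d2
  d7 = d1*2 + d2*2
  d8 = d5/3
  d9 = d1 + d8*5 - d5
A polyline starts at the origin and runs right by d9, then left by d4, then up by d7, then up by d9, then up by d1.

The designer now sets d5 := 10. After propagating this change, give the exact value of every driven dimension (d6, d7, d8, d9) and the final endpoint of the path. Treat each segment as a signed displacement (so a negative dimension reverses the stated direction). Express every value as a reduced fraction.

Apply edit: d5 := 10
  d6 = d4 + d1 - d2 = -3/2
  d7 = d1*2 + d2*2 = 19
  d8 = d5/3 = 10/3
  d9 = d1 + d8*5 - d5 = 26/3
Walk from origin (0, 0):
  seg 1: right by d9 = 26/3 → (26/3, 0)
  seg 2: left by d4 = 4 → (14/3, 0)
  seg 3: up by d7 = 19 → (14/3, 19)
  seg 4: up by d9 = 26/3 → (14/3, 83/3)
  seg 5: up by d1 = 2 → (14/3, 89/3)

d6 = -3/2
d7 = 19
d8 = 10/3
d9 = 26/3
endpoint = (14/3, 89/3)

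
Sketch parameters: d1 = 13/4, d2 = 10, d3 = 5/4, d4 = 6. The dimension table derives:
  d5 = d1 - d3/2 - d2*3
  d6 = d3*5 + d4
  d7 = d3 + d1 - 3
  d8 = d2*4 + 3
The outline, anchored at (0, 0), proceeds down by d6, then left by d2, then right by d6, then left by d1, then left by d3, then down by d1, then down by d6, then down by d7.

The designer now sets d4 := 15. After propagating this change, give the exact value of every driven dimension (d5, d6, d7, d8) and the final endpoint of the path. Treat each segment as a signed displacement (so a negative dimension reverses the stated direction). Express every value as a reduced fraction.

Apply edit: d4 := 15
  d5 = d1 - d3/2 - d2*3 = -219/8
  d6 = d3*5 + d4 = 85/4
  d7 = d3 + d1 - 3 = 3/2
  d8 = d2*4 + 3 = 43
Walk from origin (0, 0):
  seg 1: down by d6 = 85/4 → (0, -85/4)
  seg 2: left by d2 = 10 → (-10, -85/4)
  seg 3: right by d6 = 85/4 → (45/4, -85/4)
  seg 4: left by d1 = 13/4 → (8, -85/4)
  seg 5: left by d3 = 5/4 → (27/4, -85/4)
  seg 6: down by d1 = 13/4 → (27/4, -49/2)
  seg 7: down by d6 = 85/4 → (27/4, -183/4)
  seg 8: down by d7 = 3/2 → (27/4, -189/4)

d5 = -219/8
d6 = 85/4
d7 = 3/2
d8 = 43
endpoint = (27/4, -189/4)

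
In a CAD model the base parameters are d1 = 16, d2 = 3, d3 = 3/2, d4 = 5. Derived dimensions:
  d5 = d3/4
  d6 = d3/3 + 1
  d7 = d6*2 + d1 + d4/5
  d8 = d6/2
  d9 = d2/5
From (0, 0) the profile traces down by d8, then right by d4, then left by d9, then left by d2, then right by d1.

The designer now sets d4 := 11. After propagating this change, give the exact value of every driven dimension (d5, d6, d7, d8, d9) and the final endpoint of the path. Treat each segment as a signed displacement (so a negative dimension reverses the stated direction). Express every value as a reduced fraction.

d5 = 3/8
d6 = 3/2
d7 = 106/5
d8 = 3/4
d9 = 3/5
endpoint = (117/5, -3/4)

Apply edit: d4 := 11
  d5 = d3/4 = 3/8
  d6 = d3/3 + 1 = 3/2
  d7 = d6*2 + d1 + d4/5 = 106/5
  d8 = d6/2 = 3/4
  d9 = d2/5 = 3/5
Walk from origin (0, 0):
  seg 1: down by d8 = 3/4 → (0, -3/4)
  seg 2: right by d4 = 11 → (11, -3/4)
  seg 3: left by d9 = 3/5 → (52/5, -3/4)
  seg 4: left by d2 = 3 → (37/5, -3/4)
  seg 5: right by d1 = 16 → (117/5, -3/4)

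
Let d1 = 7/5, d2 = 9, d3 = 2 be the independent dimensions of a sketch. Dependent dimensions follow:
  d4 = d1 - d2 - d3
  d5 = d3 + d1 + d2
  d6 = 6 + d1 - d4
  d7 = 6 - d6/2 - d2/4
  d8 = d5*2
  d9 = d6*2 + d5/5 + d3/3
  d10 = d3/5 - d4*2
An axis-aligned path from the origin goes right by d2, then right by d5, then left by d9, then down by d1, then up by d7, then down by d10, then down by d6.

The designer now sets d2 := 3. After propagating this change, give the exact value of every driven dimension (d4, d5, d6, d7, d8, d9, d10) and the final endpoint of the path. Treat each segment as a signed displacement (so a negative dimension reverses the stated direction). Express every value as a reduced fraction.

Apply edit: d2 := 3
  d4 = d1 - d2 - d3 = -18/5
  d5 = d3 + d1 + d2 = 32/5
  d6 = 6 + d1 - d4 = 11
  d7 = 6 - d6/2 - d2/4 = -1/4
  d8 = d5*2 = 64/5
  d9 = d6*2 + d5/5 + d3/3 = 1796/75
  d10 = d3/5 - d4*2 = 38/5
Walk from origin (0, 0):
  seg 1: right by d2 = 3 → (3, 0)
  seg 2: right by d5 = 32/5 → (47/5, 0)
  seg 3: left by d9 = 1796/75 → (-1091/75, 0)
  seg 4: down by d1 = 7/5 → (-1091/75, -7/5)
  seg 5: up by d7 = -1/4 → (-1091/75, -33/20)
  seg 6: down by d10 = 38/5 → (-1091/75, -37/4)
  seg 7: down by d6 = 11 → (-1091/75, -81/4)

d4 = -18/5
d5 = 32/5
d6 = 11
d7 = -1/4
d8 = 64/5
d9 = 1796/75
d10 = 38/5
endpoint = (-1091/75, -81/4)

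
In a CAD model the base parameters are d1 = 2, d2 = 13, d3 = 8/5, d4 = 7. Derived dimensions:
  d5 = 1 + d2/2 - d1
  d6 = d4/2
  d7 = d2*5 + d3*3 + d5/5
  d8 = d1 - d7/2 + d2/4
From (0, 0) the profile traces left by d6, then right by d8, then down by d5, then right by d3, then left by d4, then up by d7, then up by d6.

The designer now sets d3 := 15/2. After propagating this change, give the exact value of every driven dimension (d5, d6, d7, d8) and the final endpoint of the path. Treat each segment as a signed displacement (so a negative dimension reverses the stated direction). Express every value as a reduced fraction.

Apply edit: d3 := 15/2
  d5 = 1 + d2/2 - d1 = 11/2
  d6 = d4/2 = 7/2
  d7 = d2*5 + d3*3 + d5/5 = 443/5
  d8 = d1 - d7/2 + d2/4 = -781/20
Walk from origin (0, 0):
  seg 1: left by d6 = 7/2 → (-7/2, 0)
  seg 2: right by d8 = -781/20 → (-851/20, 0)
  seg 3: down by d5 = 11/2 → (-851/20, -11/2)
  seg 4: right by d3 = 15/2 → (-701/20, -11/2)
  seg 5: left by d4 = 7 → (-841/20, -11/2)
  seg 6: up by d7 = 443/5 → (-841/20, 831/10)
  seg 7: up by d6 = 7/2 → (-841/20, 433/5)

d5 = 11/2
d6 = 7/2
d7 = 443/5
d8 = -781/20
endpoint = (-841/20, 433/5)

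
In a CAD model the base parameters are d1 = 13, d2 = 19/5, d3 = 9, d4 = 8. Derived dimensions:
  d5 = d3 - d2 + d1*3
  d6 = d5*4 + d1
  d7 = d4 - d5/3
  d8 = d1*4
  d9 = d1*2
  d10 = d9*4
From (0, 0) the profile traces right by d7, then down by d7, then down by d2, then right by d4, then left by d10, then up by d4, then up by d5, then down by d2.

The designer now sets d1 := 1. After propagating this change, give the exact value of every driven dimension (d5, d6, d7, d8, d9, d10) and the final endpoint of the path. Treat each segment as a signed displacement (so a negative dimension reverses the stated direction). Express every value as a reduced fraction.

Apply edit: d1 := 1
  d5 = d3 - d2 + d1*3 = 41/5
  d6 = d5*4 + d1 = 169/5
  d7 = d4 - d5/3 = 79/15
  d8 = d1*4 = 4
  d9 = d1*2 = 2
  d10 = d9*4 = 8
Walk from origin (0, 0):
  seg 1: right by d7 = 79/15 → (79/15, 0)
  seg 2: down by d7 = 79/15 → (79/15, -79/15)
  seg 3: down by d2 = 19/5 → (79/15, -136/15)
  seg 4: right by d4 = 8 → (199/15, -136/15)
  seg 5: left by d10 = 8 → (79/15, -136/15)
  seg 6: up by d4 = 8 → (79/15, -16/15)
  seg 7: up by d5 = 41/5 → (79/15, 107/15)
  seg 8: down by d2 = 19/5 → (79/15, 10/3)

d5 = 41/5
d6 = 169/5
d7 = 79/15
d8 = 4
d9 = 2
d10 = 8
endpoint = (79/15, 10/3)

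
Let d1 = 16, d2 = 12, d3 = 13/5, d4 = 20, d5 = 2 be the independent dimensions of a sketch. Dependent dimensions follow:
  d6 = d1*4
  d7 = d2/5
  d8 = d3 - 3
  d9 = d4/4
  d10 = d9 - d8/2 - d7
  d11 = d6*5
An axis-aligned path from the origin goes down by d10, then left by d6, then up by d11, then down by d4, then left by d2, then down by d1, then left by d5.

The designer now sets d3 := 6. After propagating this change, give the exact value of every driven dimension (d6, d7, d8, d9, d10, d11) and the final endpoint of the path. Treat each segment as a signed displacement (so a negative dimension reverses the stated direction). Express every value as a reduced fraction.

Apply edit: d3 := 6
  d6 = d1*4 = 64
  d7 = d2/5 = 12/5
  d8 = d3 - 3 = 3
  d9 = d4/4 = 5
  d10 = d9 - d8/2 - d7 = 11/10
  d11 = d6*5 = 320
Walk from origin (0, 0):
  seg 1: down by d10 = 11/10 → (0, -11/10)
  seg 2: left by d6 = 64 → (-64, -11/10)
  seg 3: up by d11 = 320 → (-64, 3189/10)
  seg 4: down by d4 = 20 → (-64, 2989/10)
  seg 5: left by d2 = 12 → (-76, 2989/10)
  seg 6: down by d1 = 16 → (-76, 2829/10)
  seg 7: left by d5 = 2 → (-78, 2829/10)

d6 = 64
d7 = 12/5
d8 = 3
d9 = 5
d10 = 11/10
d11 = 320
endpoint = (-78, 2829/10)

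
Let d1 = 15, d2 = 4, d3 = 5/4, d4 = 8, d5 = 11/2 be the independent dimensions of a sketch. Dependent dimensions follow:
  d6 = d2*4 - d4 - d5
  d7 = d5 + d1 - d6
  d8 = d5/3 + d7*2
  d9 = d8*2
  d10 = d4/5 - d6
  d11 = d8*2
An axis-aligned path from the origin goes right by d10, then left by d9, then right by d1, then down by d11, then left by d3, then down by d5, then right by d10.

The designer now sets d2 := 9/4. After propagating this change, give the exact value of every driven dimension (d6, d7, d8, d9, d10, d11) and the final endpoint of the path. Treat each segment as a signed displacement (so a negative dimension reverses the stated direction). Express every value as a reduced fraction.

d6 = -9/2
d7 = 25
d8 = 311/6
d9 = 311/3
d10 = 61/10
d11 = 311/3
endpoint = (-4663/60, -655/6)

Apply edit: d2 := 9/4
  d6 = d2*4 - d4 - d5 = -9/2
  d7 = d5 + d1 - d6 = 25
  d8 = d5/3 + d7*2 = 311/6
  d9 = d8*2 = 311/3
  d10 = d4/5 - d6 = 61/10
  d11 = d8*2 = 311/3
Walk from origin (0, 0):
  seg 1: right by d10 = 61/10 → (61/10, 0)
  seg 2: left by d9 = 311/3 → (-2927/30, 0)
  seg 3: right by d1 = 15 → (-2477/30, 0)
  seg 4: down by d11 = 311/3 → (-2477/30, -311/3)
  seg 5: left by d3 = 5/4 → (-5029/60, -311/3)
  seg 6: down by d5 = 11/2 → (-5029/60, -655/6)
  seg 7: right by d10 = 61/10 → (-4663/60, -655/6)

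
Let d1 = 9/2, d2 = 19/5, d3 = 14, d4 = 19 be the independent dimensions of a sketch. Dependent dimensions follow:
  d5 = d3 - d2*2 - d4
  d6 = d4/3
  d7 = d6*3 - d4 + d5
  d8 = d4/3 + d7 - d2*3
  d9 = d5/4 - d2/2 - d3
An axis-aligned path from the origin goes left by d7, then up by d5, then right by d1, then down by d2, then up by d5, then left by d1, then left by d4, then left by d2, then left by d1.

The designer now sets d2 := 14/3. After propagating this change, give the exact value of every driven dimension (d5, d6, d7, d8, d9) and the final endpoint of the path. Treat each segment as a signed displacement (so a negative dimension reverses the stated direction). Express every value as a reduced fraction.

d5 = -43/3
d6 = 19/3
d7 = -43/3
d8 = -22
d9 = -239/12
endpoint = (-83/6, -100/3)

Apply edit: d2 := 14/3
  d5 = d3 - d2*2 - d4 = -43/3
  d6 = d4/3 = 19/3
  d7 = d6*3 - d4 + d5 = -43/3
  d8 = d4/3 + d7 - d2*3 = -22
  d9 = d5/4 - d2/2 - d3 = -239/12
Walk from origin (0, 0):
  seg 1: left by d7 = -43/3 → (43/3, 0)
  seg 2: up by d5 = -43/3 → (43/3, -43/3)
  seg 3: right by d1 = 9/2 → (113/6, -43/3)
  seg 4: down by d2 = 14/3 → (113/6, -19)
  seg 5: up by d5 = -43/3 → (113/6, -100/3)
  seg 6: left by d1 = 9/2 → (43/3, -100/3)
  seg 7: left by d4 = 19 → (-14/3, -100/3)
  seg 8: left by d2 = 14/3 → (-28/3, -100/3)
  seg 9: left by d1 = 9/2 → (-83/6, -100/3)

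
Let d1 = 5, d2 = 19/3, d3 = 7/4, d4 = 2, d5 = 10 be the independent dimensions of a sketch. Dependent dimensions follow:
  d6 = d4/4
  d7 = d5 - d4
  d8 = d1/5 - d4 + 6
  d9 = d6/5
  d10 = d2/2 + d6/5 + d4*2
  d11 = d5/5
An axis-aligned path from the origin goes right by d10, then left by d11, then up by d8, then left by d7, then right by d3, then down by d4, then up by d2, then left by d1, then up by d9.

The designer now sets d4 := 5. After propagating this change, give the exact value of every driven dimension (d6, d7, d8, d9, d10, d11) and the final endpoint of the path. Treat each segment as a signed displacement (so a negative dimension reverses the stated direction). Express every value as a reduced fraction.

Apply edit: d4 := 5
  d6 = d4/4 = 5/4
  d7 = d5 - d4 = 5
  d8 = d1/5 - d4 + 6 = 2
  d9 = d6/5 = 1/4
  d10 = d2/2 + d6/5 + d4*2 = 161/12
  d11 = d5/5 = 2
Walk from origin (0, 0):
  seg 1: right by d10 = 161/12 → (161/12, 0)
  seg 2: left by d11 = 2 → (137/12, 0)
  seg 3: up by d8 = 2 → (137/12, 2)
  seg 4: left by d7 = 5 → (77/12, 2)
  seg 5: right by d3 = 7/4 → (49/6, 2)
  seg 6: down by d4 = 5 → (49/6, -3)
  seg 7: up by d2 = 19/3 → (49/6, 10/3)
  seg 8: left by d1 = 5 → (19/6, 10/3)
  seg 9: up by d9 = 1/4 → (19/6, 43/12)

d6 = 5/4
d7 = 5
d8 = 2
d9 = 1/4
d10 = 161/12
d11 = 2
endpoint = (19/6, 43/12)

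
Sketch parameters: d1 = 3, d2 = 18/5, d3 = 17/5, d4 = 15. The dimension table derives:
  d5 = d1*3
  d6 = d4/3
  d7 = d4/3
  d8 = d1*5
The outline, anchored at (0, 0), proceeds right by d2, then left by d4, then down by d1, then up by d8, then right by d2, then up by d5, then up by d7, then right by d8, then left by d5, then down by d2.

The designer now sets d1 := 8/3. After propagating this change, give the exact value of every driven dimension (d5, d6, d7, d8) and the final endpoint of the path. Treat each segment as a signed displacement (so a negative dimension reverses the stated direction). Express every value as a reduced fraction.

Apply edit: d1 := 8/3
  d5 = d1*3 = 8
  d6 = d4/3 = 5
  d7 = d4/3 = 5
  d8 = d1*5 = 40/3
Walk from origin (0, 0):
  seg 1: right by d2 = 18/5 → (18/5, 0)
  seg 2: left by d4 = 15 → (-57/5, 0)
  seg 3: down by d1 = 8/3 → (-57/5, -8/3)
  seg 4: up by d8 = 40/3 → (-57/5, 32/3)
  seg 5: right by d2 = 18/5 → (-39/5, 32/3)
  seg 6: up by d5 = 8 → (-39/5, 56/3)
  seg 7: up by d7 = 5 → (-39/5, 71/3)
  seg 8: right by d8 = 40/3 → (83/15, 71/3)
  seg 9: left by d5 = 8 → (-37/15, 71/3)
  seg 10: down by d2 = 18/5 → (-37/15, 301/15)

d5 = 8
d6 = 5
d7 = 5
d8 = 40/3
endpoint = (-37/15, 301/15)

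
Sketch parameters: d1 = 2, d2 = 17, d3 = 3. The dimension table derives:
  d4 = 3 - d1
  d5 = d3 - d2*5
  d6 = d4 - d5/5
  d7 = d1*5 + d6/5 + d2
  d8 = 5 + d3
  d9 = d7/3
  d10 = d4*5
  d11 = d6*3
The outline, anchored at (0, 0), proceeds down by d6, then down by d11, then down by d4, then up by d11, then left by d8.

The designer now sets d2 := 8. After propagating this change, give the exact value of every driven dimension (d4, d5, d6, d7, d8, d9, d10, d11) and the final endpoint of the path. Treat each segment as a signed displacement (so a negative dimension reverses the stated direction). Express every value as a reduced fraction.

d4 = 1
d5 = -37
d6 = 42/5
d7 = 492/25
d8 = 8
d9 = 164/25
d10 = 5
d11 = 126/5
endpoint = (-8, -47/5)

Apply edit: d2 := 8
  d4 = 3 - d1 = 1
  d5 = d3 - d2*5 = -37
  d6 = d4 - d5/5 = 42/5
  d7 = d1*5 + d6/5 + d2 = 492/25
  d8 = 5 + d3 = 8
  d9 = d7/3 = 164/25
  d10 = d4*5 = 5
  d11 = d6*3 = 126/5
Walk from origin (0, 0):
  seg 1: down by d6 = 42/5 → (0, -42/5)
  seg 2: down by d11 = 126/5 → (0, -168/5)
  seg 3: down by d4 = 1 → (0, -173/5)
  seg 4: up by d11 = 126/5 → (0, -47/5)
  seg 5: left by d8 = 8 → (-8, -47/5)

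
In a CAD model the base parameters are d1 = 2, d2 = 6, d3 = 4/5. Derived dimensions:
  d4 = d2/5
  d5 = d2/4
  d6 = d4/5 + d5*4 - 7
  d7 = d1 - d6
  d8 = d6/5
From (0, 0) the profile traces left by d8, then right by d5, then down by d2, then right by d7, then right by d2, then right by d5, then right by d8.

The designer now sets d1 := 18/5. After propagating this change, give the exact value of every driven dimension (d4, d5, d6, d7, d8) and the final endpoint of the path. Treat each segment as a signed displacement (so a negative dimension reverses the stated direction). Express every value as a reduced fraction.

Apply edit: d1 := 18/5
  d4 = d2/5 = 6/5
  d5 = d2/4 = 3/2
  d6 = d4/5 + d5*4 - 7 = -19/25
  d7 = d1 - d6 = 109/25
  d8 = d6/5 = -19/125
Walk from origin (0, 0):
  seg 1: left by d8 = -19/125 → (19/125, 0)
  seg 2: right by d5 = 3/2 → (413/250, 0)
  seg 3: down by d2 = 6 → (413/250, -6)
  seg 4: right by d7 = 109/25 → (1503/250, -6)
  seg 5: right by d2 = 6 → (3003/250, -6)
  seg 6: right by d5 = 3/2 → (1689/125, -6)
  seg 7: right by d8 = -19/125 → (334/25, -6)

d4 = 6/5
d5 = 3/2
d6 = -19/25
d7 = 109/25
d8 = -19/125
endpoint = (334/25, -6)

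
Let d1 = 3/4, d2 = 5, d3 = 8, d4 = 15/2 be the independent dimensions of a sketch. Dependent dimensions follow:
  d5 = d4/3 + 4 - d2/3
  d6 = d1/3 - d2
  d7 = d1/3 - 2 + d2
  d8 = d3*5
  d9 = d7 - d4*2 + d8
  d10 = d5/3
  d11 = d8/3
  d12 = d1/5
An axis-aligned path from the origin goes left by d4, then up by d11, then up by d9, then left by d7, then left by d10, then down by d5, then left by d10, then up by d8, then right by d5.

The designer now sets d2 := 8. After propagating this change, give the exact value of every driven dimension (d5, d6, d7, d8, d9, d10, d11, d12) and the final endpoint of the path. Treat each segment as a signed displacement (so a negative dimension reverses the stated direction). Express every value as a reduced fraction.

d5 = 23/6
d6 = -31/4
d7 = 25/4
d8 = 40
d9 = 125/4
d10 = 23/18
d11 = 40/3
d12 = 3/20
endpoint = (-449/36, 323/4)

Apply edit: d2 := 8
  d5 = d4/3 + 4 - d2/3 = 23/6
  d6 = d1/3 - d2 = -31/4
  d7 = d1/3 - 2 + d2 = 25/4
  d8 = d3*5 = 40
  d9 = d7 - d4*2 + d8 = 125/4
  d10 = d5/3 = 23/18
  d11 = d8/3 = 40/3
  d12 = d1/5 = 3/20
Walk from origin (0, 0):
  seg 1: left by d4 = 15/2 → (-15/2, 0)
  seg 2: up by d11 = 40/3 → (-15/2, 40/3)
  seg 3: up by d9 = 125/4 → (-15/2, 535/12)
  seg 4: left by d7 = 25/4 → (-55/4, 535/12)
  seg 5: left by d10 = 23/18 → (-541/36, 535/12)
  seg 6: down by d5 = 23/6 → (-541/36, 163/4)
  seg 7: left by d10 = 23/18 → (-587/36, 163/4)
  seg 8: up by d8 = 40 → (-587/36, 323/4)
  seg 9: right by d5 = 23/6 → (-449/36, 323/4)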